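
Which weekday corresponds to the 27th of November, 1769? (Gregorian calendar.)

Doomsday rule: the anchor day for the 1700s is Sunday. For year 69: 69÷12 = 5 r 9, and 9÷4 = 2, so 5+9+2 = 16.
Sunday + 16 ≡ Tuesday — that's 1769's doomsday.
In November the doomsday date is Nov 7.
Nov 27 is 20 days after Nov 7; 20 mod 7 = 6, so Tuesday + 6 = Monday.

Monday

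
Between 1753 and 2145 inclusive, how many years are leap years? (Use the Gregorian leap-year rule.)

Multiples of 4 in [1753,2145]: 98.
Of those, multiples of 100: 4 (not leap unless ÷400).
Multiples of 400: 1.
Leap years = 98 − 4 + 1 = 95.

95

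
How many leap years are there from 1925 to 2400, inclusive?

Multiples of 4 in [1925,2400]: 119.
Of those, multiples of 100: 5 (not leap unless ÷400).
Multiples of 400: 2.
Leap years = 119 − 5 + 2 = 116.

116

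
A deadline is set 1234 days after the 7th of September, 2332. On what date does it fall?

+365 (one year) → Sep 7, 2333 (869 left).
+365 (one year) → Sep 7, 2334 (504 left).
+365 (one year) → Sep 7, 2335 (139 left).
Sep has 30 days: +24 → Oct 1, 2335 (115 left).
Oct has 31 days: +31 → Nov 1, 2335 (84 left).
Nov has 30 days: +30 → Dec 1, 2335 (54 left).
Dec has 31 days: +31 → Jan 1, 2336 (23 left).
+23 → Jan 24, 2336.

January 24, 2336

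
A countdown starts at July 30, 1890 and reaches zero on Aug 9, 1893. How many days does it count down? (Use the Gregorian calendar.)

1106

Jul 30, 1890 → Jul 30, 1891: 365 days.
Jul 30, 1891 → Jul 30, 1892: 366 days (Feb 29, 1892 is in that span).
Jul 30, 1892 → Aug 30, 1892: 31 days (July has 31).
Aug 30, 1892 → Sep 30, 1892: 31 days (August has 31).
Sep 30, 1892 → Oct 30, 1892: 30 days (September has 30).
Oct 30, 1892 → Nov 30, 1892: 31 days (October has 31).
Nov 30, 1892 → Dec 30, 1892: 30 days (November has 30).
Dec 30, 1892 → Jan 30, 1893: 31 days (December has 31).
Jan 30, 1893 → Feb 28, 1893: 29 days (January has 31).
Feb 28, 1893 → Mar 28, 1893: 28 days (February has 28).
Mar 28, 1893 → Apr 28, 1893: 31 days (March has 31).
Apr 28, 1893 → May 28, 1893: 30 days (April has 30).
May 28, 1893 → Jun 28, 1893: 31 days (May has 31).
Jun 28, 1893 → Jul 28, 1893: 30 days (June has 30).
Jul 28, 1893 → Aug 9, 1893: 12 days.
Total: 1106 days.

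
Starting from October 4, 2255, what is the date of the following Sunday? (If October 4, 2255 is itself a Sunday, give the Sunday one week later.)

October 7, 2255

Oct 4, 2255 is a Thursday.
From Thursday to the next Sunday is 3 days.
Oct 4, 2255 + 3 = Oct 7, 2255.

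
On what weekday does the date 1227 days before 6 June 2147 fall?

First find the weekday of Jun 6, 2147. Doomsday rule: the anchor day for the 2100s is Sunday. For year 47: 47÷12 = 3 r 11, and 11÷4 = 2, so 3+11+2 = 16.
Sunday + 16 ≡ Tuesday — that's 2147's doomsday.
In June the doomsday date is Jun 6.
Jun 6 is the doomsday itself: Tuesday.
1227 mod 7 = 2, so 1227 days before a Tuesday is Tuesday − 2 = Sunday.

Sunday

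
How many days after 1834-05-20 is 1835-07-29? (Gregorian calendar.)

435

May 20, 1834 → May 20, 1835: 365 days.
May 20, 1835 → Jun 20, 1835: 31 days (May has 31).
Jun 20, 1835 → Jul 20, 1835: 30 days (June has 30).
Jul 20, 1835 → Jul 29, 1835: 9 days.
Total: 435 days.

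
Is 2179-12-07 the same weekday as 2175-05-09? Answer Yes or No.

From May 9, 2175 to Dec 7, 2179 is 1673 days.
1673 mod 7 = 0, so they are the same weekday.
(May 9, 2175 is a Tuesday; Dec 7, 2179 is a Tuesday.)

Yes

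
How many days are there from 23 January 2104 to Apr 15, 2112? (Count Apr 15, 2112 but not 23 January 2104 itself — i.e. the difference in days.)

3005

Jan 23, 2104 → Jan 23, 2105: 366 days (Feb 29, 2104 is in that span).
Jan 23, 2105 → Jan 23, 2106: 365 days.
Jan 23, 2106 → Jan 23, 2107: 365 days.
Jan 23, 2107 → Jan 23, 2108: 365 days.
Jan 23, 2108 → Jan 23, 2109: 366 days (Feb 29, 2108 is in that span).
Jan 23, 2109 → Jan 23, 2110: 365 days.
Jan 23, 2110 → Jan 23, 2111: 365 days.
Jan 23, 2111 → Jan 23, 2112: 365 days.
Jan 23, 2112 → Feb 23, 2112: 31 days (January has 31).
Feb 23, 2112 → Mar 23, 2112: 29 days (February has 29).
Mar 23, 2112 → Apr 15, 2112: 23 days.
Total: 3005 days.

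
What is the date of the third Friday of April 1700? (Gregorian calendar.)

April 1, 1700 is a Thursday.
The first Friday is therefore April 2 (1 days later).
The third Friday is 2 + 2×7 = April 16.

April 16, 1700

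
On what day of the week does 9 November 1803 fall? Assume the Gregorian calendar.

Doomsday rule: the anchor day for the 1800s is Friday. For year 03: 3÷12 = 0 r 3, and 3÷4 = 0, so 0+3+0 = 3.
Friday + 3 ≡ Monday — that's 1803's doomsday.
In November the doomsday date is Nov 7.
Nov 9 is 2 days after Nov 7; 2 mod 7 = 2, so Monday + 2 = Wednesday.

Wednesday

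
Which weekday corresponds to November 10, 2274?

Doomsday rule: the anchor day for the 2200s is Friday. For year 74: 74÷12 = 6 r 2, and 2÷4 = 0, so 6+2+0 = 8.
Friday + 8 ≡ Saturday — that's 2274's doomsday.
In November the doomsday date is Nov 7.
Nov 10 is 3 days after Nov 7; 3 mod 7 = 3, so Saturday + 3 = Tuesday.

Tuesday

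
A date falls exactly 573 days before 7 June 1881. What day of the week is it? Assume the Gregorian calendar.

First find the weekday of Jun 7, 1881. Doomsday rule: the anchor day for the 1800s is Friday. For year 81: 81÷12 = 6 r 9, and 9÷4 = 2, so 6+9+2 = 17.
Friday + 17 ≡ Monday — that's 1881's doomsday.
In June the doomsday date is Jun 6.
Jun 7 is 1 day after Jun 6; 1 mod 7 = 1, so Monday + 1 = Tuesday.
573 mod 7 = 6, so 573 days before a Tuesday is Tuesday − 6 = Wednesday.

Wednesday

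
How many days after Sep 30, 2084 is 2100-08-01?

Sep 30, 2084 → Sep 30, 2085: 365 days.
Sep 30, 2085 → Sep 30, 2086: 365 days.
Sep 30, 2086 → Sep 30, 2087: 365 days.
Sep 30, 2087 → Sep 30, 2088: 366 days (Feb 29, 2088 is in that span).
Sep 30, 2088 → Sep 30, 2089: 365 days.
Sep 30, 2089 → Sep 30, 2090: 365 days.
Sep 30, 2090 → Sep 30, 2091: 365 days.
Sep 30, 2091 → Sep 30, 2092: 366 days (Feb 29, 2092 is in that span).
Sep 30, 2092 → Sep 30, 2093: 365 days.
Sep 30, 2093 → Sep 30, 2094: 365 days.
Sep 30, 2094 → Sep 30, 2095: 365 days.
Sep 30, 2095 → Sep 30, 2096: 366 days (Feb 29, 2096 is in that span).
Sep 30, 2096 → Sep 30, 2097: 365 days.
Sep 30, 2097 → Sep 30, 2098: 365 days.
Sep 30, 2098 → Sep 30, 2099: 365 days.
Sep 30, 2099 → Oct 30, 2099: 30 days (September has 30).
Oct 30, 2099 → Nov 30, 2099: 31 days (October has 31).
Nov 30, 2099 → Dec 30, 2099: 30 days (November has 30).
Dec 30, 2099 → Jan 30, 2100: 31 days (December has 31).
Jan 30, 2100 → Feb 28, 2100: 29 days (January has 31).
Feb 28, 2100 → Mar 28, 2100: 28 days (February has 28).
Mar 28, 2100 → Apr 28, 2100: 31 days (March has 31).
Apr 28, 2100 → May 28, 2100: 30 days (April has 30).
May 28, 2100 → Jun 28, 2100: 31 days (May has 31).
Jun 28, 2100 → Jul 28, 2100: 30 days (June has 30).
Jul 28, 2100 → Aug 1, 2100: 4 days.
Total: 5783 days.

5783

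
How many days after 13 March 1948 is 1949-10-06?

572

Mar 13, 1948 → Mar 13, 1949: 365 days.
Mar 13, 1949 → Apr 13, 1949: 31 days (March has 31).
Apr 13, 1949 → May 13, 1949: 30 days (April has 30).
May 13, 1949 → Jun 13, 1949: 31 days (May has 31).
Jun 13, 1949 → Jul 13, 1949: 30 days (June has 30).
Jul 13, 1949 → Aug 13, 1949: 31 days (July has 31).
Aug 13, 1949 → Sep 13, 1949: 31 days (August has 31).
Sep 13, 1949 → Oct 6, 1949: 23 days.
Total: 572 days.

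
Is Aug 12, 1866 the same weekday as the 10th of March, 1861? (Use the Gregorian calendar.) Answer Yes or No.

Yes

From Mar 10, 1861 to Aug 12, 1866 is 1981 days.
1981 mod 7 = 0, so they are the same weekday.
(Mar 10, 1861 is a Sunday; Aug 12, 1866 is a Sunday.)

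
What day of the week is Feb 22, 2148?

Thursday

Doomsday rule: the anchor day for the 2100s is Sunday. For year 48: 48÷12 = 4 r 0, and 0÷4 = 0, so 4+0+0 = 4.
Sunday + 4 ≡ Thursday — that's 2148's doomsday.
In February the doomsday date is Feb 29 (2148 is a leap year (divisible by 4)).
Feb 22 is 7 days before Feb 29; 7 mod 7 = 0, so Thursday − 0 = Thursday.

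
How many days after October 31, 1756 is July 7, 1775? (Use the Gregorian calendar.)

Oct 31, 1756 → Oct 31, 1757: 365 days.
Oct 31, 1757 → Oct 31, 1758: 365 days.
Oct 31, 1758 → Oct 31, 1759: 365 days.
Oct 31, 1759 → Oct 31, 1760: 366 days (Feb 29, 1760 is in that span).
Oct 31, 1760 → Oct 31, 1761: 365 days.
Oct 31, 1761 → Oct 31, 1762: 365 days.
Oct 31, 1762 → Oct 31, 1763: 365 days.
Oct 31, 1763 → Oct 31, 1764: 366 days (Feb 29, 1764 is in that span).
Oct 31, 1764 → Oct 31, 1765: 365 days.
Oct 31, 1765 → Oct 31, 1766: 365 days.
Oct 31, 1766 → Oct 31, 1767: 365 days.
Oct 31, 1767 → Oct 31, 1768: 366 days (Feb 29, 1768 is in that span).
Oct 31, 1768 → Oct 31, 1769: 365 days.
Oct 31, 1769 → Oct 31, 1770: 365 days.
Oct 31, 1770 → Oct 31, 1771: 365 days.
Oct 31, 1771 → Oct 31, 1772: 366 days (Feb 29, 1772 is in that span).
Oct 31, 1772 → Oct 31, 1773: 365 days.
Oct 31, 1773 → Oct 31, 1774: 365 days.
Oct 31, 1774 → Nov 30, 1774: 30 days (October has 31).
Nov 30, 1774 → Dec 30, 1774: 30 days (November has 30).
Dec 30, 1774 → Jan 30, 1775: 31 days (December has 31).
Jan 30, 1775 → Feb 28, 1775: 29 days (January has 31).
Feb 28, 1775 → Mar 28, 1775: 28 days (February has 28).
Mar 28, 1775 → Apr 28, 1775: 31 days (March has 31).
Apr 28, 1775 → May 28, 1775: 30 days (April has 30).
May 28, 1775 → Jun 28, 1775: 31 days (May has 31).
Jun 28, 1775 → Jul 7, 1775: 9 days.
Total: 6823 days.

6823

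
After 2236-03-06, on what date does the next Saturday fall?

March 12, 2236

Mar 6, 2236 is a Sunday.
From Sunday to the next Saturday is 6 days.
Mar 6, 2236 + 6 = Mar 12, 2236.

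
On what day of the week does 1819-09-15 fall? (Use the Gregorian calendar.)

Doomsday rule: the anchor day for the 1800s is Friday. For year 19: 19÷12 = 1 r 7, and 7÷4 = 1, so 1+7+1 = 9.
Friday + 9 ≡ Sunday — that's 1819's doomsday.
In September the doomsday date is Sep 5.
Sep 15 is 10 days after Sep 5; 10 mod 7 = 3, so Sunday + 3 = Wednesday.

Wednesday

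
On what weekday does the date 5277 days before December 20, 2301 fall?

Dec 20, 2301 is a Friday.
5277 mod 7 = 6, so 5277 days before a Friday is Friday − 6 = Saturday.

Saturday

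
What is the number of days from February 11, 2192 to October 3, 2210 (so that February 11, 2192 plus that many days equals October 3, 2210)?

Feb 11, 2192 → Feb 11, 2193: 366 days (Feb 29, 2192 is in that span).
Feb 11, 2193 → Feb 11, 2194: 365 days.
Feb 11, 2194 → Feb 11, 2195: 365 days.
Feb 11, 2195 → Feb 11, 2196: 365 days.
Feb 11, 2196 → Feb 11, 2197: 366 days (Feb 29, 2196 is in that span).
Feb 11, 2197 → Feb 11, 2198: 365 days.
Feb 11, 2198 → Feb 11, 2199: 365 days.
Feb 11, 2199 → Feb 11, 2200: 365 days.
Feb 11, 2200 → Feb 11, 2201: 365 days.
Feb 11, 2201 → Feb 11, 2202: 365 days.
Feb 11, 2202 → Feb 11, 2203: 365 days.
Feb 11, 2203 → Feb 11, 2204: 365 days.
Feb 11, 2204 → Feb 11, 2205: 366 days (Feb 29, 2204 is in that span).
Feb 11, 2205 → Feb 11, 2206: 365 days.
Feb 11, 2206 → Feb 11, 2207: 365 days.
Feb 11, 2207 → Feb 11, 2208: 365 days.
Feb 11, 2208 → Feb 11, 2209: 366 days (Feb 29, 2208 is in that span).
Feb 11, 2209 → Feb 11, 2210: 365 days.
Feb 11, 2210 → Mar 11, 2210: 28 days (February has 28).
Mar 11, 2210 → Apr 11, 2210: 31 days (March has 31).
Apr 11, 2210 → May 11, 2210: 30 days (April has 30).
May 11, 2210 → Jun 11, 2210: 31 days (May has 31).
Jun 11, 2210 → Jul 11, 2210: 30 days (June has 30).
Jul 11, 2210 → Aug 11, 2210: 31 days (July has 31).
Aug 11, 2210 → Sep 11, 2210: 31 days (August has 31).
Sep 11, 2210 → Oct 3, 2210: 22 days.
Total: 6808 days.

6808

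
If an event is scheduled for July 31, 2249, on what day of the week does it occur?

Tuesday

Doomsday rule: the anchor day for the 2200s is Friday. For year 49: 49÷12 = 4 r 1, and 1÷4 = 0, so 4+1+0 = 5.
Friday + 5 ≡ Wednesday — that's 2249's doomsday.
In July the doomsday date is Jul 11.
Jul 31 is 20 days after Jul 11; 20 mod 7 = 6, so Wednesday + 6 = Tuesday.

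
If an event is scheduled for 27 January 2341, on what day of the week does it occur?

Doomsday rule: the anchor day for the 2300s is Wednesday. For year 41: 41÷12 = 3 r 5, and 5÷4 = 1, so 3+5+1 = 9.
Wednesday + 9 ≡ Friday — that's 2341's doomsday.
In January the doomsday date is Jan 3 (2341 is not a leap year).
Jan 27 is 24 days after Jan 3; 24 mod 7 = 3, so Friday + 3 = Monday.

Monday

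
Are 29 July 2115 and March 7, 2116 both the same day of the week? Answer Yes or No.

No

From Jul 29, 2115 to Mar 7, 2116 is 222 days.
222 mod 7 = 5, so they are different weekdays.
(Jul 29, 2115 is a Monday; Mar 7, 2116 is a Saturday.)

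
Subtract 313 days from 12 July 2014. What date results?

−12 → Jun 30, 2014 (end of Jun, 30 days; 301 left).
−30 → May 31, 2014 (end of May, 31 days; 271 left).
−31 → Apr 30, 2014 (end of Apr, 30 days; 240 left).
−30 → Mar 31, 2014 (end of Mar, 31 days; 210 left).
−31 → Feb 28, 2014 (end of Feb, 28 days; 179 left).
−28 → Jan 31, 2014 (end of Jan, 31 days; 151 left).
−31 → Dec 31, 2013 (end of Dec, 31 days; 120 left).
−31 → Nov 30, 2013 (end of Nov, 30 days; 89 left).
−30 → Oct 31, 2013 (end of Oct, 31 days; 59 left).
−31 → Sep 30, 2013 (end of Sep, 30 days; 28 left).
−28 → Sep 2, 2013.

September 2, 2013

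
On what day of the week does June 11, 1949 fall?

Doomsday rule: the anchor day for the 1900s is Wednesday. For year 49: 49÷12 = 4 r 1, and 1÷4 = 0, so 4+1+0 = 5.
Wednesday + 5 ≡ Monday — that's 1949's doomsday.
In June the doomsday date is Jun 6.
Jun 11 is 5 days after Jun 6; 5 mod 7 = 5, so Monday + 5 = Saturday.

Saturday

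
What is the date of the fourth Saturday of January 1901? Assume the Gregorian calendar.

January 26, 1901

January 1, 1901 is a Tuesday.
The first Saturday is therefore January 5 (4 days later).
The fourth Saturday is 5 + 3×7 = January 26.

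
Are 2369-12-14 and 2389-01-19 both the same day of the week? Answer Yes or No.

No

From Dec 14, 2369 to Jan 19, 2389 is 6976 days.
6976 mod 7 = 4, so they are different weekdays.
(Dec 14, 2369 is a Sunday; Jan 19, 2389 is a Thursday.)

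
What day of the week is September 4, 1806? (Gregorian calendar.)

Doomsday rule: the anchor day for the 1800s is Friday. For year 06: 6÷12 = 0 r 6, and 6÷4 = 1, so 0+6+1 = 7.
Friday + 7 ≡ Friday — that's 1806's doomsday.
In September the doomsday date is Sep 5.
Sep 4 is 1 day before Sep 5; 1 mod 7 = 1, so Friday − 1 = Thursday.

Thursday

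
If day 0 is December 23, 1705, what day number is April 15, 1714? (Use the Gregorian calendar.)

3035

Dec 23, 1705 → Dec 23, 1706: 365 days.
Dec 23, 1706 → Dec 23, 1707: 365 days.
Dec 23, 1707 → Dec 23, 1708: 366 days (Feb 29, 1708 is in that span).
Dec 23, 1708 → Dec 23, 1709: 365 days.
Dec 23, 1709 → Dec 23, 1710: 365 days.
Dec 23, 1710 → Dec 23, 1711: 365 days.
Dec 23, 1711 → Dec 23, 1712: 366 days (Feb 29, 1712 is in that span).
Dec 23, 1712 → Dec 23, 1713: 365 days.
Dec 23, 1713 → Jan 23, 1714: 31 days (December has 31).
Jan 23, 1714 → Feb 23, 1714: 31 days (January has 31).
Feb 23, 1714 → Mar 23, 1714: 28 days (February has 28).
Mar 23, 1714 → Apr 15, 1714: 23 days.
Total: 3035 days.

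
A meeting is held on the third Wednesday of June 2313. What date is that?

June 18, 2313

June 1, 2313 is a Sunday.
The first Wednesday is therefore June 4 (3 days later).
The third Wednesday is 4 + 2×7 = June 18.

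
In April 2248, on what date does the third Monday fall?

April 17, 2248

April 1, 2248 is a Saturday.
The first Monday is therefore April 3 (2 days later).
The third Monday is 3 + 2×7 = April 17.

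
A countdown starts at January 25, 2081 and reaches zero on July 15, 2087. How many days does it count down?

2362

Jan 25, 2081 → Jan 25, 2082: 365 days.
Jan 25, 2082 → Jan 25, 2083: 365 days.
Jan 25, 2083 → Jan 25, 2084: 365 days.
Jan 25, 2084 → Jan 25, 2085: 366 days (Feb 29, 2084 is in that span).
Jan 25, 2085 → Jan 25, 2086: 365 days.
Jan 25, 2086 → Jan 25, 2087: 365 days.
Jan 25, 2087 → Feb 25, 2087: 31 days (January has 31).
Feb 25, 2087 → Mar 25, 2087: 28 days (February has 28).
Mar 25, 2087 → Apr 25, 2087: 31 days (March has 31).
Apr 25, 2087 → May 25, 2087: 30 days (April has 30).
May 25, 2087 → Jun 25, 2087: 31 days (May has 31).
Jun 25, 2087 → Jul 15, 2087: 20 days.
Total: 2362 days.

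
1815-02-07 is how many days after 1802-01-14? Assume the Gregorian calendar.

Jan 14, 1802 → Jan 14, 1803: 365 days.
Jan 14, 1803 → Jan 14, 1804: 365 days.
Jan 14, 1804 → Jan 14, 1805: 366 days (Feb 29, 1804 is in that span).
Jan 14, 1805 → Jan 14, 1806: 365 days.
Jan 14, 1806 → Jan 14, 1807: 365 days.
Jan 14, 1807 → Jan 14, 1808: 365 days.
Jan 14, 1808 → Jan 14, 1809: 366 days (Feb 29, 1808 is in that span).
Jan 14, 1809 → Jan 14, 1810: 365 days.
Jan 14, 1810 → Jan 14, 1811: 365 days.
Jan 14, 1811 → Jan 14, 1812: 365 days.
Jan 14, 1812 → Jan 14, 1813: 366 days (Feb 29, 1812 is in that span).
Jan 14, 1813 → Jan 14, 1814: 365 days.
Jan 14, 1814 → Feb 14, 1814: 31 days (January has 31).
Feb 14, 1814 → Mar 14, 1814: 28 days (February has 28).
Mar 14, 1814 → Apr 14, 1814: 31 days (March has 31).
Apr 14, 1814 → May 14, 1814: 30 days (April has 30).
May 14, 1814 → Jun 14, 1814: 31 days (May has 31).
Jun 14, 1814 → Jul 14, 1814: 30 days (June has 30).
Jul 14, 1814 → Aug 14, 1814: 31 days (July has 31).
Aug 14, 1814 → Sep 14, 1814: 31 days (August has 31).
Sep 14, 1814 → Oct 14, 1814: 30 days (September has 30).
Oct 14, 1814 → Nov 14, 1814: 31 days (October has 31).
Nov 14, 1814 → Dec 14, 1814: 30 days (November has 30).
Dec 14, 1814 → Jan 14, 1815: 31 days (December has 31).
Jan 14, 1815 → Feb 7, 1815: 24 days.
Total: 4772 days.

4772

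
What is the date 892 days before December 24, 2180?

−366 (one year; includes Feb 29, 2180) → Dec 24, 2179 (526 left).
−365 (one year) → Dec 24, 2178 (161 left).
−24 → Nov 30, 2178 (end of Nov, 30 days; 137 left).
−30 → Oct 31, 2178 (end of Oct, 31 days; 107 left).
−31 → Sep 30, 2178 (end of Sep, 30 days; 76 left).
−30 → Aug 31, 2178 (end of Aug, 31 days; 46 left).
−31 → Jul 31, 2178 (end of Jul, 31 days; 15 left).
−15 → Jul 16, 2178.

July 16, 2178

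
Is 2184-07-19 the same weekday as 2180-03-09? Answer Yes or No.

From Mar 9, 2180 to Jul 19, 2184 is 1593 days.
1593 mod 7 = 4, so they are different weekdays.
(Mar 9, 2180 is a Thursday; Jul 19, 2184 is a Monday.)

No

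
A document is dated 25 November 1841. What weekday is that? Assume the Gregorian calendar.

January 1, 1841 is a Friday.
Jan 1, 1841 → Feb 1, 1841: 31 days (January has 31).
Feb 1, 1841 → Mar 1, 1841: 28 days (February has 28).
Mar 1, 1841 → Apr 1, 1841: 31 days (March has 31).
Apr 1, 1841 → May 1, 1841: 30 days (April has 30).
May 1, 1841 → Jun 1, 1841: 31 days (May has 31).
Jun 1, 1841 → Jul 1, 1841: 30 days (June has 30).
Jul 1, 1841 → Aug 1, 1841: 31 days (July has 31).
Aug 1, 1841 → Sep 1, 1841: 31 days (August has 31).
Sep 1, 1841 → Oct 1, 1841: 30 days (September has 30).
Oct 1, 1841 → Nov 1, 1841: 31 days (October has 31).
Nov 1, 1841 → Nov 25, 1841: 24 days.
Total: 328 days.
328 mod 7 = 6, so Friday + 6 = Thursday.

Thursday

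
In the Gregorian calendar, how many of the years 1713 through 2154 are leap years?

Multiples of 4 in [1713,2154]: 110.
Of those, multiples of 100: 4 (not leap unless ÷400).
Multiples of 400: 1.
Leap years = 110 − 4 + 1 = 107.

107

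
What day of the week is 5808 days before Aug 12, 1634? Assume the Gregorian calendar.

Aug 12, 1634 is a Saturday.
5808 mod 7 = 5, so 5808 days before a Saturday is Saturday − 5 = Monday.

Monday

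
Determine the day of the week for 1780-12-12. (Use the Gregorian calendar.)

Doomsday rule: the anchor day for the 1700s is Sunday. For year 80: 80÷12 = 6 r 8, and 8÷4 = 2, so 6+8+2 = 16.
Sunday + 16 ≡ Tuesday — that's 1780's doomsday.
In December the doomsday date is Dec 12.
Dec 12 is the doomsday itself: Tuesday.

Tuesday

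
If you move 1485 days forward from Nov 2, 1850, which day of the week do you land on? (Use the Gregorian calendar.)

Sunday

Nov 2, 1850 is a Saturday.
1485 mod 7 = 1, so 1485 days after a Saturday is Saturday + 1 = Sunday.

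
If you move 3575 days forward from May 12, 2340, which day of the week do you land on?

May 12, 2340 is a Sunday.
3575 mod 7 = 5, so 3575 days after a Sunday is Sunday + 5 = Friday.

Friday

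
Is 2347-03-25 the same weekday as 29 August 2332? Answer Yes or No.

No

From Aug 29, 2332 to Mar 25, 2347 is 5321 days.
5321 mod 7 = 1, so they are different weekdays.
(Aug 29, 2332 is a Monday; Mar 25, 2347 is a Tuesday.)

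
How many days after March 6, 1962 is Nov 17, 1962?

Mar 6, 1962 → Apr 6, 1962: 31 days (March has 31).
Apr 6, 1962 → May 6, 1962: 30 days (April has 30).
May 6, 1962 → Jun 6, 1962: 31 days (May has 31).
Jun 6, 1962 → Jul 6, 1962: 30 days (June has 30).
Jul 6, 1962 → Aug 6, 1962: 31 days (July has 31).
Aug 6, 1962 → Sep 6, 1962: 31 days (August has 31).
Sep 6, 1962 → Oct 6, 1962: 30 days (September has 30).
Oct 6, 1962 → Nov 6, 1962: 31 days (October has 31).
Nov 6, 1962 → Nov 17, 1962: 11 days.
Total: 256 days.

256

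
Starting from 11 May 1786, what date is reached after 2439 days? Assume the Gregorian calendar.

January 13, 1793

+365 (one year) → May 11, 1787 (2074 left).
+366 (one year; includes Feb 29, 1788) → May 11, 1788 (1708 left).
+365 (one year) → May 11, 1789 (1343 left).
+365 (one year) → May 11, 1790 (978 left).
+365 (one year) → May 11, 1791 (613 left).
+366 (one year; includes Feb 29, 1792) → May 11, 1792 (247 left).
May has 31 days: +21 → Jun 1, 1792 (226 left).
Jun has 30 days: +30 → Jul 1, 1792 (196 left).
Jul has 31 days: +31 → Aug 1, 1792 (165 left).
Aug has 31 days: +31 → Sep 1, 1792 (134 left).
Sep has 30 days: +30 → Oct 1, 1792 (104 left).
Oct has 31 days: +31 → Nov 1, 1792 (73 left).
Nov has 30 days: +30 → Dec 1, 1792 (43 left).
Dec has 31 days: +31 → Jan 1, 1793 (12 left).
+12 → Jan 13, 1793.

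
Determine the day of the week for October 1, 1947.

Wednesday

January 1, 1947 is a Wednesday.
Jan 1, 1947 → Feb 1, 1947: 31 days (January has 31).
Feb 1, 1947 → Mar 1, 1947: 28 days (February has 28).
Mar 1, 1947 → Apr 1, 1947: 31 days (March has 31).
Apr 1, 1947 → May 1, 1947: 30 days (April has 30).
May 1, 1947 → Jun 1, 1947: 31 days (May has 31).
Jun 1, 1947 → Jul 1, 1947: 30 days (June has 30).
Jul 1, 1947 → Aug 1, 1947: 31 days (July has 31).
Aug 1, 1947 → Sep 1, 1947: 31 days (August has 31).
Sep 1, 1947 → Oct 1, 1947: 30 days.
Total: 273 days.
273 mod 7 = 0, so Wednesday + 0 = Wednesday.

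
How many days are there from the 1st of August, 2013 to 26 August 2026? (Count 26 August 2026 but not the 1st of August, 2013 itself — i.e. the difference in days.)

Aug 1, 2013 → Aug 1, 2014: 365 days.
Aug 1, 2014 → Aug 1, 2015: 365 days.
Aug 1, 2015 → Aug 1, 2016: 366 days (Feb 29, 2016 is in that span).
Aug 1, 2016 → Aug 1, 2017: 365 days.
Aug 1, 2017 → Aug 1, 2018: 365 days.
Aug 1, 2018 → Aug 1, 2019: 365 days.
Aug 1, 2019 → Aug 1, 2020: 366 days (Feb 29, 2020 is in that span).
Aug 1, 2020 → Aug 1, 2021: 365 days.
Aug 1, 2021 → Aug 1, 2022: 365 days.
Aug 1, 2022 → Aug 1, 2023: 365 days.
Aug 1, 2023 → Aug 1, 2024: 366 days (Feb 29, 2024 is in that span).
Aug 1, 2024 → Aug 1, 2025: 365 days.
Aug 1, 2025 → Sep 1, 2025: 31 days (August has 31).
Sep 1, 2025 → Oct 1, 2025: 30 days (September has 30).
Oct 1, 2025 → Nov 1, 2025: 31 days (October has 31).
Nov 1, 2025 → Dec 1, 2025: 30 days (November has 30).
Dec 1, 2025 → Jan 1, 2026: 31 days (December has 31).
Jan 1, 2026 → Feb 1, 2026: 31 days (January has 31).
Feb 1, 2026 → Mar 1, 2026: 28 days (February has 28).
Mar 1, 2026 → Apr 1, 2026: 31 days (March has 31).
Apr 1, 2026 → May 1, 2026: 30 days (April has 30).
May 1, 2026 → Jun 1, 2026: 31 days (May has 31).
Jun 1, 2026 → Jul 1, 2026: 30 days (June has 30).
Jul 1, 2026 → Aug 1, 2026: 31 days (July has 31).
Aug 1, 2026 → Aug 26, 2026: 25 days.
Total: 4773 days.

4773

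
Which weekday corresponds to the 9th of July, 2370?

Thursday

Doomsday rule: the anchor day for the 2300s is Wednesday. For year 70: 70÷12 = 5 r 10, and 10÷4 = 2, so 5+10+2 = 17.
Wednesday + 17 ≡ Saturday — that's 2370's doomsday.
In July the doomsday date is Jul 11.
Jul 9 is 2 days before Jul 11; 2 mod 7 = 2, so Saturday − 2 = Thursday.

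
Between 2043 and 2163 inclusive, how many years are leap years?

Multiples of 4 in [2043,2163]: 30.
Of those, multiples of 100: 1 (not leap unless ÷400).
Multiples of 400: 0.
Leap years = 30 − 1 + 0 = 29.

29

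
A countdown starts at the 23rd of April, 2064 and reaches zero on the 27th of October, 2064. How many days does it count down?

187

Apr 23, 2064 → May 23, 2064: 30 days (April has 30).
May 23, 2064 → Jun 23, 2064: 31 days (May has 31).
Jun 23, 2064 → Jul 23, 2064: 30 days (June has 30).
Jul 23, 2064 → Aug 23, 2064: 31 days (July has 31).
Aug 23, 2064 → Sep 23, 2064: 31 days (August has 31).
Sep 23, 2064 → Oct 23, 2064: 30 days (September has 30).
Oct 23, 2064 → Oct 27, 2064: 4 days.
Total: 187 days.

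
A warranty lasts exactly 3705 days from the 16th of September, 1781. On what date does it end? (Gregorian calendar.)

November 8, 1791

+365 (one year) → Sep 16, 1782 (3340 left).
+365 (one year) → Sep 16, 1783 (2975 left).
+366 (one year; includes Feb 29, 1784) → Sep 16, 1784 (2609 left).
+365 (one year) → Sep 16, 1785 (2244 left).
+365 (one year) → Sep 16, 1786 (1879 left).
+365 (one year) → Sep 16, 1787 (1514 left).
+366 (one year; includes Feb 29, 1788) → Sep 16, 1788 (1148 left).
+365 (one year) → Sep 16, 1789 (783 left).
+365 (one year) → Sep 16, 1790 (418 left).
+365 (one year) → Sep 16, 1791 (53 left).
Sep has 30 days: +15 → Oct 1, 1791 (38 left).
Oct has 31 days: +31 → Nov 1, 1791 (7 left).
+7 → Nov 8, 1791.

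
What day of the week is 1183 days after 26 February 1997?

First find the weekday of Feb 26, 1997. Doomsday rule: the anchor day for the 1900s is Wednesday. For year 97: 97÷12 = 8 r 1, and 1÷4 = 0, so 8+1+0 = 9.
Wednesday + 9 ≡ Friday — that's 1997's doomsday.
In February the doomsday date is Feb 28 (1997 is not a leap year).
Feb 26 is 2 days before Feb 28; 2 mod 7 = 2, so Friday − 2 = Wednesday.
1183 mod 7 = 0, so 1183 days after a Wednesday is Wednesday + 0 = Wednesday.

Wednesday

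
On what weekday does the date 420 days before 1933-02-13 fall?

Monday

Feb 13, 1933 is a Monday.
420 mod 7 = 0, so 420 days before a Monday is Monday − 0 = Monday.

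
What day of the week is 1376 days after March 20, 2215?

Friday

Mar 20, 2215 is a Monday.
1376 mod 7 = 4, so 1376 days after a Monday is Monday + 4 = Friday.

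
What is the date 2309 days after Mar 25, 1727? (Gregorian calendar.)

+366 (one year; includes Feb 29, 1728) → Mar 25, 1728 (1943 left).
+365 (one year) → Mar 25, 1729 (1578 left).
+365 (one year) → Mar 25, 1730 (1213 left).
+365 (one year) → Mar 25, 1731 (848 left).
+366 (one year; includes Feb 29, 1732) → Mar 25, 1732 (482 left).
+365 (one year) → Mar 25, 1733 (117 left).
Mar has 31 days: +7 → Apr 1, 1733 (110 left).
Apr has 30 days: +30 → May 1, 1733 (80 left).
May has 31 days: +31 → Jun 1, 1733 (49 left).
Jun has 30 days: +30 → Jul 1, 1733 (19 left).
+19 → Jul 20, 1733.

July 20, 1733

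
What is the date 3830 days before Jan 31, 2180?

−365 (one year) → Jan 31, 2179 (3465 left).
−365 (one year) → Jan 31, 2178 (3100 left).
−365 (one year) → Jan 31, 2177 (2735 left).
−366 (one year; includes Feb 29, 2176) → Jan 31, 2176 (2369 left).
−365 (one year) → Jan 31, 2175 (2004 left).
−365 (one year) → Jan 31, 2174 (1639 left).
−365 (one year) → Jan 31, 2173 (1274 left).
−366 (one year; includes Feb 29, 2172) → Jan 31, 2172 (908 left).
−365 (one year) → Jan 31, 2171 (543 left).
−365 (one year) → Jan 31, 2170 (178 left).
−31 → Dec 31, 2169 (end of Dec, 31 days; 147 left).
−31 → Nov 30, 2169 (end of Nov, 30 days; 116 left).
−30 → Oct 31, 2169 (end of Oct, 31 days; 86 left).
−31 → Sep 30, 2169 (end of Sep, 30 days; 55 left).
−30 → Aug 31, 2169 (end of Aug, 31 days; 25 left).
−25 → Aug 6, 2169.

August 6, 2169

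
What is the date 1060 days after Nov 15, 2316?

+365 (one year) → Nov 15, 2317 (695 left).
+365 (one year) → Nov 15, 2318 (330 left).
Nov has 30 days: +16 → Dec 1, 2318 (314 left).
Dec has 31 days: +31 → Jan 1, 2319 (283 left).
Jan has 31 days: +31 → Feb 1, 2319 (252 left).
Feb has 28 days: +28 → Mar 1, 2319 (224 left).
Mar has 31 days: +31 → Apr 1, 2319 (193 left).
Apr has 30 days: +30 → May 1, 2319 (163 left).
May has 31 days: +31 → Jun 1, 2319 (132 left).
Jun has 30 days: +30 → Jul 1, 2319 (102 left).
Jul has 31 days: +31 → Aug 1, 2319 (71 left).
Aug has 31 days: +31 → Sep 1, 2319 (40 left).
Sep has 30 days: +30 → Oct 1, 2319 (10 left).
+10 → Oct 11, 2319.

October 11, 2319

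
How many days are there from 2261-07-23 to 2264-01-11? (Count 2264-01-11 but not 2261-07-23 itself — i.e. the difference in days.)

Jul 23, 2261 → Jul 23, 2262: 365 days.
Jul 23, 2262 → Jul 23, 2263: 365 days.
Jul 23, 2263 → Aug 23, 2263: 31 days (July has 31).
Aug 23, 2263 → Sep 23, 2263: 31 days (August has 31).
Sep 23, 2263 → Oct 23, 2263: 30 days (September has 30).
Oct 23, 2263 → Nov 23, 2263: 31 days (October has 31).
Nov 23, 2263 → Dec 23, 2263: 30 days (November has 30).
Dec 23, 2263 → Jan 11, 2264: 19 days.
Total: 902 days.

902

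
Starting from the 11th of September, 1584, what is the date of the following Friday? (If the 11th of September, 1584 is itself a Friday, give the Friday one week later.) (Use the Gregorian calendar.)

Sep 11, 1584 is a Tuesday.
From Tuesday to the next Friday is 3 days.
Sep 11, 1584 + 3 = Sep 14, 1584.

September 14, 1584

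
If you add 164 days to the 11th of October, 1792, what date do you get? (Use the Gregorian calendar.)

Oct has 31 days: +21 → Nov 1, 1792 (143 left).
Nov has 30 days: +30 → Dec 1, 1792 (113 left).
Dec has 31 days: +31 → Jan 1, 1793 (82 left).
Jan has 31 days: +31 → Feb 1, 1793 (51 left).
Feb has 28 days: +28 → Mar 1, 1793 (23 left).
+23 → Mar 24, 1793.

March 24, 1793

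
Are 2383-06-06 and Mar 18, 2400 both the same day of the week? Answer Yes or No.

No

From Jun 6, 2383 to Mar 18, 2400 is 6130 days.
6130 mod 7 = 5, so they are different weekdays.
(Jun 6, 2383 is a Monday; Mar 18, 2400 is a Saturday.)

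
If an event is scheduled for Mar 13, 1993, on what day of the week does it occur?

Saturday

January 1, 1993 is a Friday.
Jan 1, 1993 → Feb 1, 1993: 31 days (January has 31).
Feb 1, 1993 → Mar 1, 1993: 28 days (February has 28).
Mar 1, 1993 → Mar 13, 1993: 12 days.
Total: 71 days.
71 mod 7 = 1, so Friday + 1 = Saturday.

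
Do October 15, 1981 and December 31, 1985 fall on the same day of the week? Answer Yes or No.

From Oct 15, 1981 to Dec 31, 1985 is 1538 days.
1538 mod 7 = 5, so they are different weekdays.
(Oct 15, 1981 is a Thursday; Dec 31, 1985 is a Tuesday.)

No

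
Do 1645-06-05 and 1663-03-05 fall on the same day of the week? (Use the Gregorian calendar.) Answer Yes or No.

From Jun 5, 1645 to Mar 5, 1663 is 6482 days.
6482 mod 7 = 0, so they are the same weekday.
(Jun 5, 1645 is a Monday; Mar 5, 1663 is a Monday.)

Yes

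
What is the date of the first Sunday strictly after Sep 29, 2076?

October 4, 2076

Sep 29, 2076 is a Tuesday.
From Tuesday to the next Sunday is 5 days.
Sep 29, 2076 + 5 = Oct 4, 2076.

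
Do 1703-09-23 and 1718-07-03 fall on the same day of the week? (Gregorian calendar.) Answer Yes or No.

From Sep 23, 1703 to Jul 3, 1718 is 5397 days.
5397 mod 7 = 0, so they are the same weekday.
(Sep 23, 1703 is a Sunday; Jul 3, 1718 is a Sunday.)

Yes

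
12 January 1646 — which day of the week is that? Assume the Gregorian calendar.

Friday

Doomsday rule: the anchor day for the 1600s is Tuesday. For year 46: 46÷12 = 3 r 10, and 10÷4 = 2, so 3+10+2 = 15.
Tuesday + 15 ≡ Wednesday — that's 1646's doomsday.
In January the doomsday date is Jan 3 (1646 is not a leap year).
Jan 12 is 9 days after Jan 3; 9 mod 7 = 2, so Wednesday + 2 = Friday.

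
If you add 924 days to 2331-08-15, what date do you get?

+366 (one year; includes Feb 29, 2332) → Aug 15, 2332 (558 left).
+365 (one year) → Aug 15, 2333 (193 left).
Aug has 31 days: +17 → Sep 1, 2333 (176 left).
Sep has 30 days: +30 → Oct 1, 2333 (146 left).
Oct has 31 days: +31 → Nov 1, 2333 (115 left).
Nov has 30 days: +30 → Dec 1, 2333 (85 left).
Dec has 31 days: +31 → Jan 1, 2334 (54 left).
Jan has 31 days: +31 → Feb 1, 2334 (23 left).
+23 → Feb 24, 2334.

February 24, 2334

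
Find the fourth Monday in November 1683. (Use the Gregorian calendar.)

November 22, 1683

November 1, 1683 is a Monday.
The first Monday is therefore November 1 (same day).
The fourth Monday is 1 + 3×7 = November 22.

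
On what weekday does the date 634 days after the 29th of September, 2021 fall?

First find the weekday of Sep 29, 2021. Doomsday rule: the anchor day for the 2000s is Tuesday. For year 21: 21÷12 = 1 r 9, and 9÷4 = 2, so 1+9+2 = 12.
Tuesday + 12 ≡ Sunday — that's 2021's doomsday.
In September the doomsday date is Sep 5.
Sep 29 is 24 days after Sep 5; 24 mod 7 = 3, so Sunday + 3 = Wednesday.
634 mod 7 = 4, so 634 days after a Wednesday is Wednesday + 4 = Sunday.

Sunday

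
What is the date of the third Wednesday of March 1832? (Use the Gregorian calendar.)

March 21, 1832

March 1, 1832 is a Thursday.
The first Wednesday is therefore March 7 (6 days later).
The third Wednesday is 7 + 2×7 = March 21.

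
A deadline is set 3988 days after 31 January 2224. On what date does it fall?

+366 (one year; includes Feb 29, 2224) → Jan 31, 2225 (3622 left).
+365 (one year) → Jan 31, 2226 (3257 left).
+365 (one year) → Jan 31, 2227 (2892 left).
+365 (one year) → Jan 31, 2228 (2527 left).
+366 (one year; includes Feb 29, 2228) → Jan 31, 2229 (2161 left).
+365 (one year) → Jan 31, 2230 (1796 left).
+365 (one year) → Jan 31, 2231 (1431 left).
+365 (one year) → Jan 31, 2232 (1066 left).
+366 (one year; includes Feb 29, 2232) → Jan 31, 2233 (700 left).
+365 (one year) → Jan 31, 2234 (335 left).
Jan has 31 days: +1 → Feb 1, 2234 (334 left).
Feb has 28 days: +28 → Mar 1, 2234 (306 left).
Mar has 31 days: +31 → Apr 1, 2234 (275 left).
Apr has 30 days: +30 → May 1, 2234 (245 left).
May has 31 days: +31 → Jun 1, 2234 (214 left).
Jun has 30 days: +30 → Jul 1, 2234 (184 left).
Jul has 31 days: +31 → Aug 1, 2234 (153 left).
Aug has 31 days: +31 → Sep 1, 2234 (122 left).
Sep has 30 days: +30 → Oct 1, 2234 (92 left).
Oct has 31 days: +31 → Nov 1, 2234 (61 left).
Nov has 30 days: +30 → Dec 1, 2234 (31 left).
Dec has 31 days: +31 → Jan 1, 2235 (0 left).

January 1, 2235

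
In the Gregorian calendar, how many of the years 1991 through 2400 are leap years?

Multiples of 4 in [1991,2400]: 103.
Of those, multiples of 100: 5 (not leap unless ÷400).
Multiples of 400: 2.
Leap years = 103 − 5 + 2 = 100.

100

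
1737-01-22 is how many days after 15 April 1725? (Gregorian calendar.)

Apr 15, 1725 → Apr 15, 1726: 365 days.
Apr 15, 1726 → Apr 15, 1727: 365 days.
Apr 15, 1727 → Apr 15, 1728: 366 days (Feb 29, 1728 is in that span).
Apr 15, 1728 → Apr 15, 1729: 365 days.
Apr 15, 1729 → Apr 15, 1730: 365 days.
Apr 15, 1730 → Apr 15, 1731: 365 days.
Apr 15, 1731 → Apr 15, 1732: 366 days (Feb 29, 1732 is in that span).
Apr 15, 1732 → Apr 15, 1733: 365 days.
Apr 15, 1733 → Apr 15, 1734: 365 days.
Apr 15, 1734 → Apr 15, 1735: 365 days.
Apr 15, 1735 → Apr 15, 1736: 366 days (Feb 29, 1736 is in that span).
Apr 15, 1736 → May 15, 1736: 30 days (April has 30).
May 15, 1736 → Jun 15, 1736: 31 days (May has 31).
Jun 15, 1736 → Jul 15, 1736: 30 days (June has 30).
Jul 15, 1736 → Aug 15, 1736: 31 days (July has 31).
Aug 15, 1736 → Sep 15, 1736: 31 days (August has 31).
Sep 15, 1736 → Oct 15, 1736: 30 days (September has 30).
Oct 15, 1736 → Nov 15, 1736: 31 days (October has 31).
Nov 15, 1736 → Dec 15, 1736: 30 days (November has 30).
Dec 15, 1736 → Jan 15, 1737: 31 days (December has 31).
Jan 15, 1737 → Jan 22, 1737: 7 days.
Total: 4300 days.

4300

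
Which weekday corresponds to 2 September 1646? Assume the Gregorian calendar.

Sunday

Doomsday rule: the anchor day for the 1600s is Tuesday. For year 46: 46÷12 = 3 r 10, and 10÷4 = 2, so 3+10+2 = 15.
Tuesday + 15 ≡ Wednesday — that's 1646's doomsday.
In September the doomsday date is Sep 5.
Sep 2 is 3 days before Sep 5; 3 mod 7 = 3, so Wednesday − 3 = Sunday.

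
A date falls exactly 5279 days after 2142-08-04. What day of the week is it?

Sunday

First find the weekday of Aug 4, 2142. Doomsday rule: the anchor day for the 2100s is Sunday. For year 42: 42÷12 = 3 r 6, and 6÷4 = 1, so 3+6+1 = 10.
Sunday + 10 ≡ Wednesday — that's 2142's doomsday.
In August the doomsday date is Aug 8.
Aug 4 is 4 days before Aug 8; 4 mod 7 = 4, so Wednesday − 4 = Saturday.
5279 mod 7 = 1, so 5279 days after a Saturday is Saturday + 1 = Sunday.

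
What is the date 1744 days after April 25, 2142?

February 2, 2147

+365 (one year) → Apr 25, 2143 (1379 left).
+366 (one year; includes Feb 29, 2144) → Apr 25, 2144 (1013 left).
+365 (one year) → Apr 25, 2145 (648 left).
+365 (one year) → Apr 25, 2146 (283 left).
Apr has 30 days: +6 → May 1, 2146 (277 left).
May has 31 days: +31 → Jun 1, 2146 (246 left).
Jun has 30 days: +30 → Jul 1, 2146 (216 left).
Jul has 31 days: +31 → Aug 1, 2146 (185 left).
Aug has 31 days: +31 → Sep 1, 2146 (154 left).
Sep has 30 days: +30 → Oct 1, 2146 (124 left).
Oct has 31 days: +31 → Nov 1, 2146 (93 left).
Nov has 30 days: +30 → Dec 1, 2146 (63 left).
Dec has 31 days: +31 → Jan 1, 2147 (32 left).
Jan has 31 days: +31 → Feb 1, 2147 (1 left).
+1 → Feb 2, 2147.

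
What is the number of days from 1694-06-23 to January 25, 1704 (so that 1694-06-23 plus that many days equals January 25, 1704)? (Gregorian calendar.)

3502

Jun 23, 1694 → Jun 23, 1695: 365 days.
Jun 23, 1695 → Jun 23, 1696: 366 days (Feb 29, 1696 is in that span).
Jun 23, 1696 → Jun 23, 1697: 365 days.
Jun 23, 1697 → Jun 23, 1698: 365 days.
Jun 23, 1698 → Jun 23, 1699: 365 days.
Jun 23, 1699 → Jun 23, 1700: 365 days.
Jun 23, 1700 → Jun 23, 1701: 365 days.
Jun 23, 1701 → Jun 23, 1702: 365 days.
Jun 23, 1702 → Jun 23, 1703: 365 days.
Jun 23, 1703 → Jul 23, 1703: 30 days (June has 30).
Jul 23, 1703 → Aug 23, 1703: 31 days (July has 31).
Aug 23, 1703 → Sep 23, 1703: 31 days (August has 31).
Sep 23, 1703 → Oct 23, 1703: 30 days (September has 30).
Oct 23, 1703 → Nov 23, 1703: 31 days (October has 31).
Nov 23, 1703 → Dec 23, 1703: 30 days (November has 30).
Dec 23, 1703 → Jan 23, 1704: 31 days (December has 31).
Jan 23, 1704 → Jan 25, 1704: 2 days.
Total: 3502 days.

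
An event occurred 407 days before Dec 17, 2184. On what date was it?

November 6, 2183

−366 (one year; includes Feb 29, 2184) → Dec 17, 2183 (41 left).
−17 → Nov 30, 2183 (end of Nov, 30 days; 24 left).
−24 → Nov 6, 2183.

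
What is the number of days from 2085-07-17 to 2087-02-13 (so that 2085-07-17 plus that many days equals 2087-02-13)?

576

Jul 17, 2085 → Jul 17, 2086: 365 days.
Jul 17, 2086 → Aug 17, 2086: 31 days (July has 31).
Aug 17, 2086 → Sep 17, 2086: 31 days (August has 31).
Sep 17, 2086 → Oct 17, 2086: 30 days (September has 30).
Oct 17, 2086 → Nov 17, 2086: 31 days (October has 31).
Nov 17, 2086 → Dec 17, 2086: 30 days (November has 30).
Dec 17, 2086 → Jan 17, 2087: 31 days (December has 31).
Jan 17, 2087 → Feb 13, 2087: 27 days.
Total: 576 days.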